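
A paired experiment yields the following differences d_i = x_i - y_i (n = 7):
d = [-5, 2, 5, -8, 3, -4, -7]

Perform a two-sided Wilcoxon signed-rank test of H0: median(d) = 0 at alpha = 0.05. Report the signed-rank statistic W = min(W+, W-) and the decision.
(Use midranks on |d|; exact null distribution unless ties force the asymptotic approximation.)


Step 1: Drop any zero differences (none here) and take |d_i|.
|d| = [5, 2, 5, 8, 3, 4, 7]
Step 2: Midrank |d_i| (ties get averaged ranks).
ranks: |5|->4.5, |2|->1, |5|->4.5, |8|->7, |3|->2, |4|->3, |7|->6
Step 3: Attach original signs; sum ranks with positive sign and with negative sign.
W+ = 1 + 4.5 + 2 = 7.5
W- = 4.5 + 7 + 3 + 6 = 20.5
(Check: W+ + W- = 28 should equal n(n+1)/2 = 28.)
Step 4: Test statistic W = min(W+, W-) = 7.5.
Step 5: Ties in |d|, so use the tie-corrected normal approximation.
        E[W] = n(n+1)/4 = 7*8/4 = 14.
        Tie groups: |d|=5 (t=2); sum(t^3 - t) = 6.
        Var[W] = n(n+1)(2n+1)/24 - sum(t^3-t)/48 = 840/24 - 6/48 = 34.875.
        z = (W - E[W]) / sqrt(Var[W]) = (7.5 - 14) / 5.9055 = -1.1007.
        Two-sided p = 2*Phi(z) = 0.271041.
Step 6: alpha = 0.05. fail to reject H0.

W+ = 7.5, W- = 20.5, W = min = 7.5, p = 0.271041, fail to reject H0.


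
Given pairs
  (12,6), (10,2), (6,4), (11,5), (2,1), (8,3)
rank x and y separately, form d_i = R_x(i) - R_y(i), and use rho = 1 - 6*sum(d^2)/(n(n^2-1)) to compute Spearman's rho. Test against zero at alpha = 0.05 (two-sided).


Step 1: Rank x and y separately (midranks; no ties here).
rank(x): 12->6, 10->4, 6->2, 11->5, 2->1, 8->3
rank(y): 6->6, 2->2, 4->4, 5->5, 1->1, 3->3
Step 2: d_i = R_x(i) - R_y(i); compute d_i^2.
  (6-6)^2=0, (4-2)^2=4, (2-4)^2=4, (5-5)^2=0, (1-1)^2=0, (3-3)^2=0
sum(d^2) = 8.
Step 3: rho = 1 - 6*8 / (6*(6^2 - 1)) = 1 - 48/210 = 0.771429.
Step 4: Under H0, t = rho * sqrt((n-2)/(1-rho^2)) = 2.4247 ~ t(4).
Step 5: Two-sided p-value from the t-distribution with 4 df = 0.072397.
Step 6: alpha = 0.05. fail to reject H0.

rho = 0.7714, p = 0.072397, fail to reject H0 at alpha = 0.05.


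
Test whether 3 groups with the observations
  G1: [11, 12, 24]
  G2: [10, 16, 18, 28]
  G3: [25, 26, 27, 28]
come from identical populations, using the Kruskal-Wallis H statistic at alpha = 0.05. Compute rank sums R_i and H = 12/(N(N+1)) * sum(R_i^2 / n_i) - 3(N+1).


Step 1: Combine all N = 11 observations and assign midranks.
sorted (value, group, rank): (10,G2,1), (11,G1,2), (12,G1,3), (16,G2,4), (18,G2,5), (24,G1,6), (25,G3,7), (26,G3,8), (27,G3,9), (28,G2,10.5), (28,G3,10.5)
Step 2: Sum ranks within each group.
R_1 = 11 (n_1 = 3)
R_2 = 20.5 (n_2 = 4)
R_3 = 34.5 (n_3 = 4)
Step 3: H = 12/(N(N+1)) * sum(R_i^2/n_i) - 3(N+1)
     = 12/(11*12) * (11^2/3 + 20.5^2/4 + 34.5^2/4) - 3*12
     = 0.090909 * 442.958 - 36
     = 4.268939.
Step 4: Ties present; correction factor C = 1 - 6/(11^3 - 11) = 0.995455. Corrected H = 4.268939 / 0.995455 = 4.288432.
Step 5: Under H0, H ~ chi^2(2); p-value = 0.117160.
Step 6: alpha = 0.05. fail to reject H0.

H = 4.2884, df = 2, p = 0.117160, fail to reject H0.


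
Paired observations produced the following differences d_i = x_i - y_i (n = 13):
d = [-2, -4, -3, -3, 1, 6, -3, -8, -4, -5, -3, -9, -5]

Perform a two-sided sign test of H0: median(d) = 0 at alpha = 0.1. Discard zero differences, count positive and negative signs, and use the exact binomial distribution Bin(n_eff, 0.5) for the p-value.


Step 1: Discard zero differences. Original n = 13; n_eff = number of nonzero differences = 13.
Nonzero differences (with sign): -2, -4, -3, -3, +1, +6, -3, -8, -4, -5, -3, -9, -5
Step 2: Count signs: positive = 2, negative = 11.
Step 3: Under H0: P(positive) = 0.5, so the number of positives S ~ Bin(13, 0.5).
Step 4: Two-sided exact p-value = sum of Bin(13,0.5) probabilities at or below the observed probability = 0.022461.
Step 5: alpha = 0.1. reject H0.

n_eff = 13, pos = 2, neg = 11, p = 0.022461, reject H0.


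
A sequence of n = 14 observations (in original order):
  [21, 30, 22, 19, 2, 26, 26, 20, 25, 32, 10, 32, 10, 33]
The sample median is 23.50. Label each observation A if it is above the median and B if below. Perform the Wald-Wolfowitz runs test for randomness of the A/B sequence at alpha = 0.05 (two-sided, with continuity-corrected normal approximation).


Step 1: Compute median = 23.50; label A = above, B = below.
Labels in order: BABBBAABAABABA  (n_A = 7, n_B = 7)
Step 2: Count runs R = 10.
Step 3: Under H0 (random ordering), E[R] = 2*n_A*n_B/(n_A+n_B) + 1 = 2*7*7/14 + 1 = 8.0000.
        Var[R] = 2*n_A*n_B*(2*n_A*n_B - n_A - n_B) / ((n_A+n_B)^2 * (n_A+n_B-1)) = 8232/2548 = 3.2308.
        SD[R] = 1.7974.
Step 4: Continuity-corrected z = (R - 0.5 - E[R]) / SD[R] = (10 - 0.5 - 8.0000) / 1.7974 = 0.8345.
Step 5: Two-sided p-value via normal approximation = 2*(1 - Phi(|z|)) = 0.403986.
Step 6: alpha = 0.05. fail to reject H0.

R = 10, z = 0.8345, p = 0.403986, fail to reject H0.


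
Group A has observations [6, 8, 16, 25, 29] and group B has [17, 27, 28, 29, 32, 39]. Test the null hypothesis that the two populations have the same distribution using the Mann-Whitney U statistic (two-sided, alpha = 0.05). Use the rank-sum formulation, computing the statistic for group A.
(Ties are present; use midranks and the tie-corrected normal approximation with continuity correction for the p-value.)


Step 1: Combine and sort all 11 observations; assign midranks.
sorted (value, group): (6,X), (8,X), (16,X), (17,Y), (25,X), (27,Y), (28,Y), (29,X), (29,Y), (32,Y), (39,Y)
ranks: 6->1, 8->2, 16->3, 17->4, 25->5, 27->6, 28->7, 29->8.5, 29->8.5, 32->10, 39->11
Step 2: Rank sum for X: R1 = 1 + 2 + 3 + 5 + 8.5 = 19.5.
Step 3: U_X = R1 - n1(n1+1)/2 = 19.5 - 5*6/2 = 19.5 - 15 = 4.5.
       U_Y = n1*n2 - U_X = 30 - 4.5 = 25.5.
Step 4: Ties are present, so use the tie-corrected normal approximation (with continuity correction) for the p-value.
Step 5: p-value = 0.067264; compare to alpha = 0.05. fail to reject H0.

U_X = 4.5, p = 0.067264, fail to reject H0 at alpha = 0.05.


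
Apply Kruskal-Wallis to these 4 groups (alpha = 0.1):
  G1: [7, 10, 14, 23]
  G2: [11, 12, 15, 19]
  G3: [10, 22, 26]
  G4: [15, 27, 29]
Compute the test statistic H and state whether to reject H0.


Step 1: Combine all N = 14 observations and assign midranks.
sorted (value, group, rank): (7,G1,1), (10,G1,2.5), (10,G3,2.5), (11,G2,4), (12,G2,5), (14,G1,6), (15,G2,7.5), (15,G4,7.5), (19,G2,9), (22,G3,10), (23,G1,11), (26,G3,12), (27,G4,13), (29,G4,14)
Step 2: Sum ranks within each group.
R_1 = 20.5 (n_1 = 4)
R_2 = 25.5 (n_2 = 4)
R_3 = 24.5 (n_3 = 3)
R_4 = 34.5 (n_4 = 3)
Step 3: H = 12/(N(N+1)) * sum(R_i^2/n_i) - 3(N+1)
     = 12/(14*15) * (20.5^2/4 + 25.5^2/4 + 24.5^2/3 + 34.5^2/3) - 3*15
     = 0.057143 * 864.458 - 45
     = 4.397619.
Step 4: Ties present; correction factor C = 1 - 12/(14^3 - 14) = 0.995604. Corrected H = 4.397619 / 0.995604 = 4.417035.
Step 5: Under H0, H ~ chi^2(3); p-value = 0.219811.
Step 6: alpha = 0.1. fail to reject H0.

H = 4.4170, df = 3, p = 0.219811, fail to reject H0.


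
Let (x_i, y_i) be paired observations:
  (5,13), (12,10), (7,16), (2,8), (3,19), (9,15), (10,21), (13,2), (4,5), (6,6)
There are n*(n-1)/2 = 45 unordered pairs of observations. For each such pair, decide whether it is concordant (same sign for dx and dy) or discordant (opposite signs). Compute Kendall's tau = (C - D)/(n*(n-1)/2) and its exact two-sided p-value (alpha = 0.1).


Step 1: Enumerate the 45 unordered pairs (i,j) with i<j and classify each by sign(x_j-x_i) * sign(y_j-y_i).
  (1,2):dx=+7,dy=-3->D; (1,3):dx=+2,dy=+3->C; (1,4):dx=-3,dy=-5->C; (1,5):dx=-2,dy=+6->D
  (1,6):dx=+4,dy=+2->C; (1,7):dx=+5,dy=+8->C; (1,8):dx=+8,dy=-11->D; (1,9):dx=-1,dy=-8->C
  (1,10):dx=+1,dy=-7->D; (2,3):dx=-5,dy=+6->D; (2,4):dx=-10,dy=-2->C; (2,5):dx=-9,dy=+9->D
  (2,6):dx=-3,dy=+5->D; (2,7):dx=-2,dy=+11->D; (2,8):dx=+1,dy=-8->D; (2,9):dx=-8,dy=-5->C
  (2,10):dx=-6,dy=-4->C; (3,4):dx=-5,dy=-8->C; (3,5):dx=-4,dy=+3->D; (3,6):dx=+2,dy=-1->D
  (3,7):dx=+3,dy=+5->C; (3,8):dx=+6,dy=-14->D; (3,9):dx=-3,dy=-11->C; (3,10):dx=-1,dy=-10->C
  (4,5):dx=+1,dy=+11->C; (4,6):dx=+7,dy=+7->C; (4,7):dx=+8,dy=+13->C; (4,8):dx=+11,dy=-6->D
  (4,9):dx=+2,dy=-3->D; (4,10):dx=+4,dy=-2->D; (5,6):dx=+6,dy=-4->D; (5,7):dx=+7,dy=+2->C
  (5,8):dx=+10,dy=-17->D; (5,9):dx=+1,dy=-14->D; (5,10):dx=+3,dy=-13->D; (6,7):dx=+1,dy=+6->C
  (6,8):dx=+4,dy=-13->D; (6,9):dx=-5,dy=-10->C; (6,10):dx=-3,dy=-9->C; (7,8):dx=+3,dy=-19->D
  (7,9):dx=-6,dy=-16->C; (7,10):dx=-4,dy=-15->C; (8,9):dx=-9,dy=+3->D; (8,10):dx=-7,dy=+4->D
  (9,10):dx=+2,dy=+1->C
Step 2: C = 22, D = 23, total pairs = 45.
Step 3: tau = (C - D)/(n(n-1)/2) = (22 - 23)/45 = -0.022222.
Step 4: Exact two-sided p-value (enumerate n! = 3628800 permutations of y under H0): p = 1.000000.
Step 5: alpha = 0.1. fail to reject H0.

tau_b = -0.0222 (C=22, D=23), p = 1.000000, fail to reject H0.


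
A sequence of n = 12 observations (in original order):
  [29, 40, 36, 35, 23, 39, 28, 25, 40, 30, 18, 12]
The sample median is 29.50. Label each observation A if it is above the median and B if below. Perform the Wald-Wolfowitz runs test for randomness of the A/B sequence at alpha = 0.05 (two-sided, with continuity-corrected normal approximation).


Step 1: Compute median = 29.50; label A = above, B = below.
Labels in order: BAAABABBAABB  (n_A = 6, n_B = 6)
Step 2: Count runs R = 7.
Step 3: Under H0 (random ordering), E[R] = 2*n_A*n_B/(n_A+n_B) + 1 = 2*6*6/12 + 1 = 7.0000.
        Var[R] = 2*n_A*n_B*(2*n_A*n_B - n_A - n_B) / ((n_A+n_B)^2 * (n_A+n_B-1)) = 4320/1584 = 2.7273.
        SD[R] = 1.6514.
Step 4: R = E[R], so z = 0 with no continuity correction.
Step 5: Two-sided p-value via normal approximation = 2*(1 - Phi(|z|)) = 1.000000.
Step 6: alpha = 0.05. fail to reject H0.

R = 7, z = 0.0000, p = 1.000000, fail to reject H0.


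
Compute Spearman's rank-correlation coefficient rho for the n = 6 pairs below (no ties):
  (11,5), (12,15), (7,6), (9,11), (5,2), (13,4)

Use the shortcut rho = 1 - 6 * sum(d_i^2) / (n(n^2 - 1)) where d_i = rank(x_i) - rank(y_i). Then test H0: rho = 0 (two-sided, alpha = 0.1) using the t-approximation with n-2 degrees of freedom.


Step 1: Rank x and y separately (midranks; no ties here).
rank(x): 11->4, 12->5, 7->2, 9->3, 5->1, 13->6
rank(y): 5->3, 15->6, 6->4, 11->5, 2->1, 4->2
Step 2: d_i = R_x(i) - R_y(i); compute d_i^2.
  (4-3)^2=1, (5-6)^2=1, (2-4)^2=4, (3-5)^2=4, (1-1)^2=0, (6-2)^2=16
sum(d^2) = 26.
Step 3: rho = 1 - 6*26 / (6*(6^2 - 1)) = 1 - 156/210 = 0.257143.
Step 4: Under H0, t = rho * sqrt((n-2)/(1-rho^2)) = 0.5322 ~ t(4).
Step 5: Two-sided p-value from the t-distribution with 4 df = 0.622787.
Step 6: alpha = 0.1. fail to reject H0.

rho = 0.2571, p = 0.622787, fail to reject H0 at alpha = 0.1.


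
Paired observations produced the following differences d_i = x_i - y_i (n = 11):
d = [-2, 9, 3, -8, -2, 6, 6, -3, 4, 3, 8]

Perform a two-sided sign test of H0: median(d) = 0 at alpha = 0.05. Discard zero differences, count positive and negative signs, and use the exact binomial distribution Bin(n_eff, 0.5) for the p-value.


Step 1: Discard zero differences. Original n = 11; n_eff = number of nonzero differences = 11.
Nonzero differences (with sign): -2, +9, +3, -8, -2, +6, +6, -3, +4, +3, +8
Step 2: Count signs: positive = 7, negative = 4.
Step 3: Under H0: P(positive) = 0.5, so the number of positives S ~ Bin(11, 0.5).
Step 4: Two-sided exact p-value = sum of Bin(11,0.5) probabilities at or below the observed probability = 0.548828.
Step 5: alpha = 0.05. fail to reject H0.

n_eff = 11, pos = 7, neg = 4, p = 0.548828, fail to reject H0.


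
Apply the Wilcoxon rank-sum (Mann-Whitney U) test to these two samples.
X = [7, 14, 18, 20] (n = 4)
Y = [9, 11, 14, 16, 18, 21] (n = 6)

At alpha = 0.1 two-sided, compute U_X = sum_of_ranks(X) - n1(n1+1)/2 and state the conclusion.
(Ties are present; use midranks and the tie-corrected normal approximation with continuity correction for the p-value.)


Step 1: Combine and sort all 10 observations; assign midranks.
sorted (value, group): (7,X), (9,Y), (11,Y), (14,X), (14,Y), (16,Y), (18,X), (18,Y), (20,X), (21,Y)
ranks: 7->1, 9->2, 11->3, 14->4.5, 14->4.5, 16->6, 18->7.5, 18->7.5, 20->9, 21->10
Step 2: Rank sum for X: R1 = 1 + 4.5 + 7.5 + 9 = 22.
Step 3: U_X = R1 - n1(n1+1)/2 = 22 - 4*5/2 = 22 - 10 = 12.
       U_Y = n1*n2 - U_X = 24 - 12 = 12.
Step 4: Ties are present, so use the tie-corrected normal approximation (with continuity correction) for the p-value.
Step 5: p-value = 1.000000; compare to alpha = 0.1. fail to reject H0.

U_X = 12, p = 1.000000, fail to reject H0 at alpha = 0.1.


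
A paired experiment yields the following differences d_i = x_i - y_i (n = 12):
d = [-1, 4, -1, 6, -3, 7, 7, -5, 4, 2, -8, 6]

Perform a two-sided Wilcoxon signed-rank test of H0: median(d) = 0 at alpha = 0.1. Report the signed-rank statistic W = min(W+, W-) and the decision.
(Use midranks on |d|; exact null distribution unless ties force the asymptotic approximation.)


Step 1: Drop any zero differences (none here) and take |d_i|.
|d| = [1, 4, 1, 6, 3, 7, 7, 5, 4, 2, 8, 6]
Step 2: Midrank |d_i| (ties get averaged ranks).
ranks: |1|->1.5, |4|->5.5, |1|->1.5, |6|->8.5, |3|->4, |7|->10.5, |7|->10.5, |5|->7, |4|->5.5, |2|->3, |8|->12, |6|->8.5
Step 3: Attach original signs; sum ranks with positive sign and with negative sign.
W+ = 5.5 + 8.5 + 10.5 + 10.5 + 5.5 + 3 + 8.5 = 52
W- = 1.5 + 1.5 + 4 + 7 + 12 = 26
(Check: W+ + W- = 78 should equal n(n+1)/2 = 78.)
Step 4: Test statistic W = min(W+, W-) = 26.
Step 5: Ties in |d|, so use the tie-corrected normal approximation.
        E[W] = n(n+1)/4 = 12*13/4 = 39.
        Tie groups: |d|=1 (t=2), |d|=4 (t=2), |d|=6 (t=2), |d|=7 (t=2); sum(t^3 - t) = 24.
        Var[W] = n(n+1)(2n+1)/24 - sum(t^3-t)/48 = 3900/24 - 24/48 = 162.
        z = (W - E[W]) / sqrt(Var[W]) = (26 - 39) / 12.7279 = -1.0214.
        Two-sided p = 2*Phi(z) = 0.307076.
Step 6: alpha = 0.1. fail to reject H0.

W+ = 52, W- = 26, W = min = 26, p = 0.307076, fail to reject H0.


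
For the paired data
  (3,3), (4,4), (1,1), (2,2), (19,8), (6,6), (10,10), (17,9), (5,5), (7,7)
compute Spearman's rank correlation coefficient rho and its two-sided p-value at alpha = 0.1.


Step 1: Rank x and y separately (midranks; no ties here).
rank(x): 3->3, 4->4, 1->1, 2->2, 19->10, 6->6, 10->8, 17->9, 5->5, 7->7
rank(y): 3->3, 4->4, 1->1, 2->2, 8->8, 6->6, 10->10, 9->9, 5->5, 7->7
Step 2: d_i = R_x(i) - R_y(i); compute d_i^2.
  (3-3)^2=0, (4-4)^2=0, (1-1)^2=0, (2-2)^2=0, (10-8)^2=4, (6-6)^2=0, (8-10)^2=4, (9-9)^2=0, (5-5)^2=0, (7-7)^2=0
sum(d^2) = 8.
Step 3: rho = 1 - 6*8 / (10*(10^2 - 1)) = 1 - 48/990 = 0.951515.
Step 4: Under H0, t = rho * sqrt((n-2)/(1-rho^2)) = 8.7493 ~ t(8).
Step 5: Two-sided p-value from the t-distribution with 8 df = 0.000023.
Step 6: alpha = 0.1. reject H0.

rho = 0.9515, p = 0.000023, reject H0 at alpha = 0.1.


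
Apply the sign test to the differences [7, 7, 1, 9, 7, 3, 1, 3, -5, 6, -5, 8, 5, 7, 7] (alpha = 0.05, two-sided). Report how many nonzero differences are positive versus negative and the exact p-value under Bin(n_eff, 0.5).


Step 1: Discard zero differences. Original n = 15; n_eff = number of nonzero differences = 15.
Nonzero differences (with sign): +7, +7, +1, +9, +7, +3, +1, +3, -5, +6, -5, +8, +5, +7, +7
Step 2: Count signs: positive = 13, negative = 2.
Step 3: Under H0: P(positive) = 0.5, so the number of positives S ~ Bin(15, 0.5).
Step 4: Two-sided exact p-value = sum of Bin(15,0.5) probabilities at or below the observed probability = 0.007385.
Step 5: alpha = 0.05. reject H0.

n_eff = 15, pos = 13, neg = 2, p = 0.007385, reject H0.


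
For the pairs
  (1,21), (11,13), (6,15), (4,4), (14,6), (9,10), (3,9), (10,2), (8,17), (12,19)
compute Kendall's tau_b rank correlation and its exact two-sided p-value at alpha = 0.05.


Step 1: Enumerate the 45 unordered pairs (i,j) with i<j and classify each by sign(x_j-x_i) * sign(y_j-y_i).
  (1,2):dx=+10,dy=-8->D; (1,3):dx=+5,dy=-6->D; (1,4):dx=+3,dy=-17->D; (1,5):dx=+13,dy=-15->D
  (1,6):dx=+8,dy=-11->D; (1,7):dx=+2,dy=-12->D; (1,8):dx=+9,dy=-19->D; (1,9):dx=+7,dy=-4->D
  (1,10):dx=+11,dy=-2->D; (2,3):dx=-5,dy=+2->D; (2,4):dx=-7,dy=-9->C; (2,5):dx=+3,dy=-7->D
  (2,6):dx=-2,dy=-3->C; (2,7):dx=-8,dy=-4->C; (2,8):dx=-1,dy=-11->C; (2,9):dx=-3,dy=+4->D
  (2,10):dx=+1,dy=+6->C; (3,4):dx=-2,dy=-11->C; (3,5):dx=+8,dy=-9->D; (3,6):dx=+3,dy=-5->D
  (3,7):dx=-3,dy=-6->C; (3,8):dx=+4,dy=-13->D; (3,9):dx=+2,dy=+2->C; (3,10):dx=+6,dy=+4->C
  (4,5):dx=+10,dy=+2->C; (4,6):dx=+5,dy=+6->C; (4,7):dx=-1,dy=+5->D; (4,8):dx=+6,dy=-2->D
  (4,9):dx=+4,dy=+13->C; (4,10):dx=+8,dy=+15->C; (5,6):dx=-5,dy=+4->D; (5,7):dx=-11,dy=+3->D
  (5,8):dx=-4,dy=-4->C; (5,9):dx=-6,dy=+11->D; (5,10):dx=-2,dy=+13->D; (6,7):dx=-6,dy=-1->C
  (6,8):dx=+1,dy=-8->D; (6,9):dx=-1,dy=+7->D; (6,10):dx=+3,dy=+9->C; (7,8):dx=+7,dy=-7->D
  (7,9):dx=+5,dy=+8->C; (7,10):dx=+9,dy=+10->C; (8,9):dx=-2,dy=+15->D; (8,10):dx=+2,dy=+17->C
  (9,10):dx=+4,dy=+2->C
Step 2: C = 20, D = 25, total pairs = 45.
Step 3: tau = (C - D)/(n(n-1)/2) = (20 - 25)/45 = -0.111111.
Step 4: Exact two-sided p-value (enumerate n! = 3628800 permutations of y under H0): p = 0.727490.
Step 5: alpha = 0.05. fail to reject H0.

tau_b = -0.1111 (C=20, D=25), p = 0.727490, fail to reject H0.


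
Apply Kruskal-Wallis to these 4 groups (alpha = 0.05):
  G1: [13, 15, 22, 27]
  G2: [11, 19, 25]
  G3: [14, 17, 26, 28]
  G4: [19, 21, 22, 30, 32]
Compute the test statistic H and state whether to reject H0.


Step 1: Combine all N = 16 observations and assign midranks.
sorted (value, group, rank): (11,G2,1), (13,G1,2), (14,G3,3), (15,G1,4), (17,G3,5), (19,G2,6.5), (19,G4,6.5), (21,G4,8), (22,G1,9.5), (22,G4,9.5), (25,G2,11), (26,G3,12), (27,G1,13), (28,G3,14), (30,G4,15), (32,G4,16)
Step 2: Sum ranks within each group.
R_1 = 28.5 (n_1 = 4)
R_2 = 18.5 (n_2 = 3)
R_3 = 34 (n_3 = 4)
R_4 = 55 (n_4 = 5)
Step 3: H = 12/(N(N+1)) * sum(R_i^2/n_i) - 3(N+1)
     = 12/(16*17) * (28.5^2/4 + 18.5^2/3 + 34^2/4 + 55^2/5) - 3*17
     = 0.044118 * 1211.15 - 51
     = 2.432904.
Step 4: Ties present; correction factor C = 1 - 12/(16^3 - 16) = 0.997059. Corrected H = 2.432904 / 0.997059 = 2.440081.
Step 5: Under H0, H ~ chi^2(3); p-value = 0.486217.
Step 6: alpha = 0.05. fail to reject H0.

H = 2.4401, df = 3, p = 0.486217, fail to reject H0.


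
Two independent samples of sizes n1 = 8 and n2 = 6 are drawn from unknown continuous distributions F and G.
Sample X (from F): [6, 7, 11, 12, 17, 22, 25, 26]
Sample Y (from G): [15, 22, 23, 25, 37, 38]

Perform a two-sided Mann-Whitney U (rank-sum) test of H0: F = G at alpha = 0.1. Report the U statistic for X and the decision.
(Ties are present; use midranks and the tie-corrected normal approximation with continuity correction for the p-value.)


Step 1: Combine and sort all 14 observations; assign midranks.
sorted (value, group): (6,X), (7,X), (11,X), (12,X), (15,Y), (17,X), (22,X), (22,Y), (23,Y), (25,X), (25,Y), (26,X), (37,Y), (38,Y)
ranks: 6->1, 7->2, 11->3, 12->4, 15->5, 17->6, 22->7.5, 22->7.5, 23->9, 25->10.5, 25->10.5, 26->12, 37->13, 38->14
Step 2: Rank sum for X: R1 = 1 + 2 + 3 + 4 + 6 + 7.5 + 10.5 + 12 = 46.
Step 3: U_X = R1 - n1(n1+1)/2 = 46 - 8*9/2 = 46 - 36 = 10.
       U_Y = n1*n2 - U_X = 48 - 10 = 38.
Step 4: Ties are present, so use the tie-corrected normal approximation (with continuity correction) for the p-value.
Step 5: p-value = 0.080692; compare to alpha = 0.1. reject H0.

U_X = 10, p = 0.080692, reject H0 at alpha = 0.1.


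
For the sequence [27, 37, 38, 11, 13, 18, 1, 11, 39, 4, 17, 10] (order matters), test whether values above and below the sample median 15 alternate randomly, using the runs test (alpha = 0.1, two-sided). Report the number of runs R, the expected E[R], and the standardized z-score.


Step 1: Compute median = 15; label A = above, B = below.
Labels in order: AAABBABBABAB  (n_A = 6, n_B = 6)
Step 2: Count runs R = 8.
Step 3: Under H0 (random ordering), E[R] = 2*n_A*n_B/(n_A+n_B) + 1 = 2*6*6/12 + 1 = 7.0000.
        Var[R] = 2*n_A*n_B*(2*n_A*n_B - n_A - n_B) / ((n_A+n_B)^2 * (n_A+n_B-1)) = 4320/1584 = 2.7273.
        SD[R] = 1.6514.
Step 4: Continuity-corrected z = (R - 0.5 - E[R]) / SD[R] = (8 - 0.5 - 7.0000) / 1.6514 = 0.3028.
Step 5: Two-sided p-value via normal approximation = 2*(1 - Phi(|z|)) = 0.762069.
Step 6: alpha = 0.1. fail to reject H0.

R = 8, z = 0.3028, p = 0.762069, fail to reject H0.


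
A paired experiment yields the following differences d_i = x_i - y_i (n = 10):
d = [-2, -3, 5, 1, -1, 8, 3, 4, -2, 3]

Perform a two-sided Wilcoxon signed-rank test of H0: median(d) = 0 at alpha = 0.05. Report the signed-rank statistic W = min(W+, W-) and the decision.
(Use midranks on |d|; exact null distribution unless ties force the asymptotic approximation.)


Step 1: Drop any zero differences (none here) and take |d_i|.
|d| = [2, 3, 5, 1, 1, 8, 3, 4, 2, 3]
Step 2: Midrank |d_i| (ties get averaged ranks).
ranks: |2|->3.5, |3|->6, |5|->9, |1|->1.5, |1|->1.5, |8|->10, |3|->6, |4|->8, |2|->3.5, |3|->6
Step 3: Attach original signs; sum ranks with positive sign and with negative sign.
W+ = 9 + 1.5 + 10 + 6 + 8 + 6 = 40.5
W- = 3.5 + 6 + 1.5 + 3.5 = 14.5
(Check: W+ + W- = 55 should equal n(n+1)/2 = 55.)
Step 4: Test statistic W = min(W+, W-) = 14.5.
Step 5: Ties in |d|, so use the tie-corrected normal approximation.
        E[W] = n(n+1)/4 = 10*11/4 = 27.5.
        Tie groups: |d|=1 (t=2), |d|=2 (t=2), |d|=3 (t=3); sum(t^3 - t) = 36.
        Var[W] = n(n+1)(2n+1)/24 - sum(t^3-t)/48 = 2310/24 - 36/48 = 95.5.
        z = (W - E[W]) / sqrt(Var[W]) = (14.5 - 27.5) / 9.7724 = -1.3303.
        Two-sided p = 2*Phi(z) = 0.183427.
Step 6: alpha = 0.05. fail to reject H0.

W+ = 40.5, W- = 14.5, W = min = 14.5, p = 0.183427, fail to reject H0.


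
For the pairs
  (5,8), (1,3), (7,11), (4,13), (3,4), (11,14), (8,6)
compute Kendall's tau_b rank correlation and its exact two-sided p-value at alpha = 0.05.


Step 1: Enumerate the 21 unordered pairs (i,j) with i<j and classify each by sign(x_j-x_i) * sign(y_j-y_i).
  (1,2):dx=-4,dy=-5->C; (1,3):dx=+2,dy=+3->C; (1,4):dx=-1,dy=+5->D; (1,5):dx=-2,dy=-4->C
  (1,6):dx=+6,dy=+6->C; (1,7):dx=+3,dy=-2->D; (2,3):dx=+6,dy=+8->C; (2,4):dx=+3,dy=+10->C
  (2,5):dx=+2,dy=+1->C; (2,6):dx=+10,dy=+11->C; (2,7):dx=+7,dy=+3->C; (3,4):dx=-3,dy=+2->D
  (3,5):dx=-4,dy=-7->C; (3,6):dx=+4,dy=+3->C; (3,7):dx=+1,dy=-5->D; (4,5):dx=-1,dy=-9->C
  (4,6):dx=+7,dy=+1->C; (4,7):dx=+4,dy=-7->D; (5,6):dx=+8,dy=+10->C; (5,7):dx=+5,dy=+2->C
  (6,7):dx=-3,dy=-8->C
Step 2: C = 16, D = 5, total pairs = 21.
Step 3: tau = (C - D)/(n(n-1)/2) = (16 - 5)/21 = 0.523810.
Step 4: Exact two-sided p-value (enumerate n! = 5040 permutations of y under H0): p = 0.136111.
Step 5: alpha = 0.05. fail to reject H0.

tau_b = 0.5238 (C=16, D=5), p = 0.136111, fail to reject H0.


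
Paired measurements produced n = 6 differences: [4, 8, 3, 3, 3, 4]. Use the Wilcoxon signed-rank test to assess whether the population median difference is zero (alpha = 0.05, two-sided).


Step 1: Drop any zero differences (none here) and take |d_i|.
|d| = [4, 8, 3, 3, 3, 4]
Step 2: Midrank |d_i| (ties get averaged ranks).
ranks: |4|->4.5, |8|->6, |3|->2, |3|->2, |3|->2, |4|->4.5
Step 3: Attach original signs; sum ranks with positive sign and with negative sign.
W+ = 4.5 + 6 + 2 + 2 + 2 + 4.5 = 21
W- = 0 = 0
(Check: W+ + W- = 21 should equal n(n+1)/2 = 21.)
Step 4: Test statistic W = min(W+, W-) = 0.
Step 5: Ties in |d|, so use the tie-corrected normal approximation.
        E[W] = n(n+1)/4 = 6*7/4 = 10.5.
        Tie groups: |d|=3 (t=3), |d|=4 (t=2); sum(t^3 - t) = 30.
        Var[W] = n(n+1)(2n+1)/24 - sum(t^3-t)/48 = 546/24 - 30/48 = 22.125.
        z = (W - E[W]) / sqrt(Var[W]) = (0 - 10.5) / 4.7037 = -2.2323.
        Two-sided p = 2*Phi(z) = 0.025597.
Step 6: alpha = 0.05. reject H0.

W+ = 21, W- = 0, W = min = 0, p = 0.025597, reject H0.


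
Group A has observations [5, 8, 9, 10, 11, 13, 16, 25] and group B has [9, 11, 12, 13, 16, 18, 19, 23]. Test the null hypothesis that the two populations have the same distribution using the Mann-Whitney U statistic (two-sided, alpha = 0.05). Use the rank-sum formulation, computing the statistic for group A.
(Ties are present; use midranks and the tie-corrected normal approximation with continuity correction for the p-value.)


Step 1: Combine and sort all 16 observations; assign midranks.
sorted (value, group): (5,X), (8,X), (9,X), (9,Y), (10,X), (11,X), (11,Y), (12,Y), (13,X), (13,Y), (16,X), (16,Y), (18,Y), (19,Y), (23,Y), (25,X)
ranks: 5->1, 8->2, 9->3.5, 9->3.5, 10->5, 11->6.5, 11->6.5, 12->8, 13->9.5, 13->9.5, 16->11.5, 16->11.5, 18->13, 19->14, 23->15, 25->16
Step 2: Rank sum for X: R1 = 1 + 2 + 3.5 + 5 + 6.5 + 9.5 + 11.5 + 16 = 55.
Step 3: U_X = R1 - n1(n1+1)/2 = 55 - 8*9/2 = 55 - 36 = 19.
       U_Y = n1*n2 - U_X = 64 - 19 = 45.
Step 4: Ties are present, so use the tie-corrected normal approximation (with continuity correction) for the p-value.
Step 5: p-value = 0.187959; compare to alpha = 0.05. fail to reject H0.

U_X = 19, p = 0.187959, fail to reject H0 at alpha = 0.05.


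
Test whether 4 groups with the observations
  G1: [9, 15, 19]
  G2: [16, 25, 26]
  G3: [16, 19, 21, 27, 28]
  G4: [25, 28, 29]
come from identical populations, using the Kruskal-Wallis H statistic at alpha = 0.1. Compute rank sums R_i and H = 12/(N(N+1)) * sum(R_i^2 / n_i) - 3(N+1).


Step 1: Combine all N = 14 observations and assign midranks.
sorted (value, group, rank): (9,G1,1), (15,G1,2), (16,G2,3.5), (16,G3,3.5), (19,G1,5.5), (19,G3,5.5), (21,G3,7), (25,G2,8.5), (25,G4,8.5), (26,G2,10), (27,G3,11), (28,G3,12.5), (28,G4,12.5), (29,G4,14)
Step 2: Sum ranks within each group.
R_1 = 8.5 (n_1 = 3)
R_2 = 22 (n_2 = 3)
R_3 = 39.5 (n_3 = 5)
R_4 = 35 (n_4 = 3)
Step 3: H = 12/(N(N+1)) * sum(R_i^2/n_i) - 3(N+1)
     = 12/(14*15) * (8.5^2/3 + 22^2/3 + 39.5^2/5 + 35^2/3) - 3*15
     = 0.057143 * 905.8 - 45
     = 6.760000.
Step 4: Ties present; correction factor C = 1 - 24/(14^3 - 14) = 0.991209. Corrected H = 6.760000 / 0.991209 = 6.819956.
Step 5: Under H0, H ~ chi^2(3); p-value = 0.077863.
Step 6: alpha = 0.1. reject H0.

H = 6.8200, df = 3, p = 0.077863, reject H0.


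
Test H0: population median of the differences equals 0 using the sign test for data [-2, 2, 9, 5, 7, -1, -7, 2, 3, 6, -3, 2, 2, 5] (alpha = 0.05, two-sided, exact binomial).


Step 1: Discard zero differences. Original n = 14; n_eff = number of nonzero differences = 14.
Nonzero differences (with sign): -2, +2, +9, +5, +7, -1, -7, +2, +3, +6, -3, +2, +2, +5
Step 2: Count signs: positive = 10, negative = 4.
Step 3: Under H0: P(positive) = 0.5, so the number of positives S ~ Bin(14, 0.5).
Step 4: Two-sided exact p-value = sum of Bin(14,0.5) probabilities at or below the observed probability = 0.179565.
Step 5: alpha = 0.05. fail to reject H0.

n_eff = 14, pos = 10, neg = 4, p = 0.179565, fail to reject H0.


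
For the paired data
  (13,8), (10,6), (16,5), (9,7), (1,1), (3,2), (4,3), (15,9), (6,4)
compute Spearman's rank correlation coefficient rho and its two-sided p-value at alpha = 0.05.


Step 1: Rank x and y separately (midranks; no ties here).
rank(x): 13->7, 10->6, 16->9, 9->5, 1->1, 3->2, 4->3, 15->8, 6->4
rank(y): 8->8, 6->6, 5->5, 7->7, 1->1, 2->2, 3->3, 9->9, 4->4
Step 2: d_i = R_x(i) - R_y(i); compute d_i^2.
  (7-8)^2=1, (6-6)^2=0, (9-5)^2=16, (5-7)^2=4, (1-1)^2=0, (2-2)^2=0, (3-3)^2=0, (8-9)^2=1, (4-4)^2=0
sum(d^2) = 22.
Step 3: rho = 1 - 6*22 / (9*(9^2 - 1)) = 1 - 132/720 = 0.816667.
Step 4: Under H0, t = rho * sqrt((n-2)/(1-rho^2)) = 3.7440 ~ t(7).
Step 5: Two-sided p-value from the t-distribution with 7 df = 0.007225.
Step 6: alpha = 0.05. reject H0.

rho = 0.8167, p = 0.007225, reject H0 at alpha = 0.05.


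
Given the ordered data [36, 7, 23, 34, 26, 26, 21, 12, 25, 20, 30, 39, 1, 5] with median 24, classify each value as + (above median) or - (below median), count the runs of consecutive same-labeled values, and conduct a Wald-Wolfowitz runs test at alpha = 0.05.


Step 1: Compute median = 24; label A = above, B = below.
Labels in order: ABBAAABBABAABB  (n_A = 7, n_B = 7)
Step 2: Count runs R = 8.
Step 3: Under H0 (random ordering), E[R] = 2*n_A*n_B/(n_A+n_B) + 1 = 2*7*7/14 + 1 = 8.0000.
        Var[R] = 2*n_A*n_B*(2*n_A*n_B - n_A - n_B) / ((n_A+n_B)^2 * (n_A+n_B-1)) = 8232/2548 = 3.2308.
        SD[R] = 1.7974.
Step 4: R = E[R], so z = 0 with no continuity correction.
Step 5: Two-sided p-value via normal approximation = 2*(1 - Phi(|z|)) = 1.000000.
Step 6: alpha = 0.05. fail to reject H0.

R = 8, z = 0.0000, p = 1.000000, fail to reject H0.


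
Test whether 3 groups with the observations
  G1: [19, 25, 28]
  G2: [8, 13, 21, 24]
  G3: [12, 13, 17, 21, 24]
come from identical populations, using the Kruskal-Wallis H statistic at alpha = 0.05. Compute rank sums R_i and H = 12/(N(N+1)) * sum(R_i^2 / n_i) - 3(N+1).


Step 1: Combine all N = 12 observations and assign midranks.
sorted (value, group, rank): (8,G2,1), (12,G3,2), (13,G2,3.5), (13,G3,3.5), (17,G3,5), (19,G1,6), (21,G2,7.5), (21,G3,7.5), (24,G2,9.5), (24,G3,9.5), (25,G1,11), (28,G1,12)
Step 2: Sum ranks within each group.
R_1 = 29 (n_1 = 3)
R_2 = 21.5 (n_2 = 4)
R_3 = 27.5 (n_3 = 5)
Step 3: H = 12/(N(N+1)) * sum(R_i^2/n_i) - 3(N+1)
     = 12/(12*13) * (29^2/3 + 21.5^2/4 + 27.5^2/5) - 3*13
     = 0.076923 * 547.146 - 39
     = 3.088141.
Step 4: Ties present; correction factor C = 1 - 18/(12^3 - 12) = 0.989510. Corrected H = 3.088141 / 0.989510 = 3.120878.
Step 5: Under H0, H ~ chi^2(2); p-value = 0.210044.
Step 6: alpha = 0.05. fail to reject H0.

H = 3.1209, df = 2, p = 0.210044, fail to reject H0.


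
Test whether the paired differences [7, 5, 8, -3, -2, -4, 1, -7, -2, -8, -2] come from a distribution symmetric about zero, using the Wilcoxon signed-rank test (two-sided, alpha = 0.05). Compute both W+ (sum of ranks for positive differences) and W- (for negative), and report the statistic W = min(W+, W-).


Step 1: Drop any zero differences (none here) and take |d_i|.
|d| = [7, 5, 8, 3, 2, 4, 1, 7, 2, 8, 2]
Step 2: Midrank |d_i| (ties get averaged ranks).
ranks: |7|->8.5, |5|->7, |8|->10.5, |3|->5, |2|->3, |4|->6, |1|->1, |7|->8.5, |2|->3, |8|->10.5, |2|->3
Step 3: Attach original signs; sum ranks with positive sign and with negative sign.
W+ = 8.5 + 7 + 10.5 + 1 = 27
W- = 5 + 3 + 6 + 8.5 + 3 + 10.5 + 3 = 39
(Check: W+ + W- = 66 should equal n(n+1)/2 = 66.)
Step 4: Test statistic W = min(W+, W-) = 27.
Step 5: Ties in |d|, so use the tie-corrected normal approximation.
        E[W] = n(n+1)/4 = 11*12/4 = 33.
        Tie groups: |d|=2 (t=3), |d|=7 (t=2), |d|=8 (t=2); sum(t^3 - t) = 36.
        Var[W] = n(n+1)(2n+1)/24 - sum(t^3-t)/48 = 3036/24 - 36/48 = 125.75.
        z = (W - E[W]) / sqrt(Var[W]) = (27 - 33) / 11.2138 = -0.5351.
        Two-sided p = 2*Phi(z) = 0.592613.
Step 6: alpha = 0.05. fail to reject H0.

W+ = 27, W- = 39, W = min = 27, p = 0.592613, fail to reject H0.


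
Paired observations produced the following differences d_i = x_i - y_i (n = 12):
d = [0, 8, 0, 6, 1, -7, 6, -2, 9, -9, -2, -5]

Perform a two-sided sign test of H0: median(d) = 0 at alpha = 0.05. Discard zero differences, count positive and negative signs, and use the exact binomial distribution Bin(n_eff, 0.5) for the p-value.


Step 1: Discard zero differences. Original n = 12; n_eff = number of nonzero differences = 10.
Nonzero differences (with sign): +8, +6, +1, -7, +6, -2, +9, -9, -2, -5
Step 2: Count signs: positive = 5, negative = 5.
Step 3: Under H0: P(positive) = 0.5, so the number of positives S ~ Bin(10, 0.5).
Step 4: Two-sided exact p-value = sum of Bin(10,0.5) probabilities at or below the observed probability = 1.000000.
Step 5: alpha = 0.05. fail to reject H0.

n_eff = 10, pos = 5, neg = 5, p = 1.000000, fail to reject H0.


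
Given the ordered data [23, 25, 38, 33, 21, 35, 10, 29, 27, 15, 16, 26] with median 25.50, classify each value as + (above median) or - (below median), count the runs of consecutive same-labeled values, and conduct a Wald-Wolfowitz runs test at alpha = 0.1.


Step 1: Compute median = 25.50; label A = above, B = below.
Labels in order: BBAABABAABBA  (n_A = 6, n_B = 6)
Step 2: Count runs R = 8.
Step 3: Under H0 (random ordering), E[R] = 2*n_A*n_B/(n_A+n_B) + 1 = 2*6*6/12 + 1 = 7.0000.
        Var[R] = 2*n_A*n_B*(2*n_A*n_B - n_A - n_B) / ((n_A+n_B)^2 * (n_A+n_B-1)) = 4320/1584 = 2.7273.
        SD[R] = 1.6514.
Step 4: Continuity-corrected z = (R - 0.5 - E[R]) / SD[R] = (8 - 0.5 - 7.0000) / 1.6514 = 0.3028.
Step 5: Two-sided p-value via normal approximation = 2*(1 - Phi(|z|)) = 0.762069.
Step 6: alpha = 0.1. fail to reject H0.

R = 8, z = 0.3028, p = 0.762069, fail to reject H0.


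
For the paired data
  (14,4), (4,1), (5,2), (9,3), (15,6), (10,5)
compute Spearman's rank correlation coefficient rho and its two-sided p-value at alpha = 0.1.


Step 1: Rank x and y separately (midranks; no ties here).
rank(x): 14->5, 4->1, 5->2, 9->3, 15->6, 10->4
rank(y): 4->4, 1->1, 2->2, 3->3, 6->6, 5->5
Step 2: d_i = R_x(i) - R_y(i); compute d_i^2.
  (5-4)^2=1, (1-1)^2=0, (2-2)^2=0, (3-3)^2=0, (6-6)^2=0, (4-5)^2=1
sum(d^2) = 2.
Step 3: rho = 1 - 6*2 / (6*(6^2 - 1)) = 1 - 12/210 = 0.942857.
Step 4: Under H0, t = rho * sqrt((n-2)/(1-rho^2)) = 5.6595 ~ t(4).
Step 5: Two-sided p-value from the t-distribution with 4 df = 0.004805.
Step 6: alpha = 0.1. reject H0.

rho = 0.9429, p = 0.004805, reject H0 at alpha = 0.1.


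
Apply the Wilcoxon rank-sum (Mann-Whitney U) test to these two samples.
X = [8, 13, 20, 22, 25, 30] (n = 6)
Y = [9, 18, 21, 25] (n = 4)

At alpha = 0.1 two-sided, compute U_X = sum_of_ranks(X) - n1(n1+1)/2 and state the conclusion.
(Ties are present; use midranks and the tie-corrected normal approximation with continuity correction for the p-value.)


Step 1: Combine and sort all 10 observations; assign midranks.
sorted (value, group): (8,X), (9,Y), (13,X), (18,Y), (20,X), (21,Y), (22,X), (25,X), (25,Y), (30,X)
ranks: 8->1, 9->2, 13->3, 18->4, 20->5, 21->6, 22->7, 25->8.5, 25->8.5, 30->10
Step 2: Rank sum for X: R1 = 1 + 3 + 5 + 7 + 8.5 + 10 = 34.5.
Step 3: U_X = R1 - n1(n1+1)/2 = 34.5 - 6*7/2 = 34.5 - 21 = 13.5.
       U_Y = n1*n2 - U_X = 24 - 13.5 = 10.5.
Step 4: Ties are present, so use the tie-corrected normal approximation (with continuity correction) for the p-value.
Step 5: p-value = 0.830664; compare to alpha = 0.1. fail to reject H0.

U_X = 13.5, p = 0.830664, fail to reject H0 at alpha = 0.1.


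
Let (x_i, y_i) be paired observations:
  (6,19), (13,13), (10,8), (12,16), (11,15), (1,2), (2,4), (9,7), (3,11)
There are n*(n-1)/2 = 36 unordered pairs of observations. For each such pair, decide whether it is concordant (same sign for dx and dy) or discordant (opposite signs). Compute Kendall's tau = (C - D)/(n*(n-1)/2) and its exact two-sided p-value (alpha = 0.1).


Step 1: Enumerate the 36 unordered pairs (i,j) with i<j and classify each by sign(x_j-x_i) * sign(y_j-y_i).
  (1,2):dx=+7,dy=-6->D; (1,3):dx=+4,dy=-11->D; (1,4):dx=+6,dy=-3->D; (1,5):dx=+5,dy=-4->D
  (1,6):dx=-5,dy=-17->C; (1,7):dx=-4,dy=-15->C; (1,8):dx=+3,dy=-12->D; (1,9):dx=-3,dy=-8->C
  (2,3):dx=-3,dy=-5->C; (2,4):dx=-1,dy=+3->D; (2,5):dx=-2,dy=+2->D; (2,6):dx=-12,dy=-11->C
  (2,7):dx=-11,dy=-9->C; (2,8):dx=-4,dy=-6->C; (2,9):dx=-10,dy=-2->C; (3,4):dx=+2,dy=+8->C
  (3,5):dx=+1,dy=+7->C; (3,6):dx=-9,dy=-6->C; (3,7):dx=-8,dy=-4->C; (3,8):dx=-1,dy=-1->C
  (3,9):dx=-7,dy=+3->D; (4,5):dx=-1,dy=-1->C; (4,6):dx=-11,dy=-14->C; (4,7):dx=-10,dy=-12->C
  (4,8):dx=-3,dy=-9->C; (4,9):dx=-9,dy=-5->C; (5,6):dx=-10,dy=-13->C; (5,7):dx=-9,dy=-11->C
  (5,8):dx=-2,dy=-8->C; (5,9):dx=-8,dy=-4->C; (6,7):dx=+1,dy=+2->C; (6,8):dx=+8,dy=+5->C
  (6,9):dx=+2,dy=+9->C; (7,8):dx=+7,dy=+3->C; (7,9):dx=+1,dy=+7->C; (8,9):dx=-6,dy=+4->D
Step 2: C = 27, D = 9, total pairs = 36.
Step 3: tau = (C - D)/(n(n-1)/2) = (27 - 9)/36 = 0.500000.
Step 4: Exact two-sided p-value (enumerate n! = 362880 permutations of y under H0): p = 0.075176.
Step 5: alpha = 0.1. reject H0.

tau_b = 0.5000 (C=27, D=9), p = 0.075176, reject H0.


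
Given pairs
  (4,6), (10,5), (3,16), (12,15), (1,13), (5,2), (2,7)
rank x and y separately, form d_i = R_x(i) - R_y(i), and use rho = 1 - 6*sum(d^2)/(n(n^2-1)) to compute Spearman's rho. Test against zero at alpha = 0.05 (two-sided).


Step 1: Rank x and y separately (midranks; no ties here).
rank(x): 4->4, 10->6, 3->3, 12->7, 1->1, 5->5, 2->2
rank(y): 6->3, 5->2, 16->7, 15->6, 13->5, 2->1, 7->4
Step 2: d_i = R_x(i) - R_y(i); compute d_i^2.
  (4-3)^2=1, (6-2)^2=16, (3-7)^2=16, (7-6)^2=1, (1-5)^2=16, (5-1)^2=16, (2-4)^2=4
sum(d^2) = 70.
Step 3: rho = 1 - 6*70 / (7*(7^2 - 1)) = 1 - 420/336 = -0.250000.
Step 4: Under H0, t = rho * sqrt((n-2)/(1-rho^2)) = -0.5774 ~ t(5).
Step 5: Two-sided p-value from the t-distribution with 5 df = 0.588724.
Step 6: alpha = 0.05. fail to reject H0.

rho = -0.2500, p = 0.588724, fail to reject H0 at alpha = 0.05.


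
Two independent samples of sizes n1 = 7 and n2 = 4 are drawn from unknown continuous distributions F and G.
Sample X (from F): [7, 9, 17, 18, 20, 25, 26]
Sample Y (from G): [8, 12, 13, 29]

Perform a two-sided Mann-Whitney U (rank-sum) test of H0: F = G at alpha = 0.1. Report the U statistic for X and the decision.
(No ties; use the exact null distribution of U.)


Step 1: Combine and sort all 11 observations; assign midranks.
sorted (value, group): (7,X), (8,Y), (9,X), (12,Y), (13,Y), (17,X), (18,X), (20,X), (25,X), (26,X), (29,Y)
ranks: 7->1, 8->2, 9->3, 12->4, 13->5, 17->6, 18->7, 20->8, 25->9, 26->10, 29->11
Step 2: Rank sum for X: R1 = 1 + 3 + 6 + 7 + 8 + 9 + 10 = 44.
Step 3: U_X = R1 - n1(n1+1)/2 = 44 - 7*8/2 = 44 - 28 = 16.
       U_Y = n1*n2 - U_X = 28 - 16 = 12.
Step 4: No ties, so the exact null distribution of U (based on enumerating the C(11,7) = 330 equally likely rank assignments) gives the two-sided p-value.
Step 5: p-value = 0.787879; compare to alpha = 0.1. fail to reject H0.

U_X = 16, p = 0.787879, fail to reject H0 at alpha = 0.1.


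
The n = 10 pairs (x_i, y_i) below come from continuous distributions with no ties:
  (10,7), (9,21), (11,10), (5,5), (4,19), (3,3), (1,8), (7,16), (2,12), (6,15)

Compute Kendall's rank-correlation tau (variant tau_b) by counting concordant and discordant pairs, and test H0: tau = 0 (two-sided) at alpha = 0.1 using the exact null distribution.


Step 1: Enumerate the 45 unordered pairs (i,j) with i<j and classify each by sign(x_j-x_i) * sign(y_j-y_i).
  (1,2):dx=-1,dy=+14->D; (1,3):dx=+1,dy=+3->C; (1,4):dx=-5,dy=-2->C; (1,5):dx=-6,dy=+12->D
  (1,6):dx=-7,dy=-4->C; (1,7):dx=-9,dy=+1->D; (1,8):dx=-3,dy=+9->D; (1,9):dx=-8,dy=+5->D
  (1,10):dx=-4,dy=+8->D; (2,3):dx=+2,dy=-11->D; (2,4):dx=-4,dy=-16->C; (2,5):dx=-5,dy=-2->C
  (2,6):dx=-6,dy=-18->C; (2,7):dx=-8,dy=-13->C; (2,8):dx=-2,dy=-5->C; (2,9):dx=-7,dy=-9->C
  (2,10):dx=-3,dy=-6->C; (3,4):dx=-6,dy=-5->C; (3,5):dx=-7,dy=+9->D; (3,6):dx=-8,dy=-7->C
  (3,7):dx=-10,dy=-2->C; (3,8):dx=-4,dy=+6->D; (3,9):dx=-9,dy=+2->D; (3,10):dx=-5,dy=+5->D
  (4,5):dx=-1,dy=+14->D; (4,6):dx=-2,dy=-2->C; (4,7):dx=-4,dy=+3->D; (4,8):dx=+2,dy=+11->C
  (4,9):dx=-3,dy=+7->D; (4,10):dx=+1,dy=+10->C; (5,6):dx=-1,dy=-16->C; (5,7):dx=-3,dy=-11->C
  (5,8):dx=+3,dy=-3->D; (5,9):dx=-2,dy=-7->C; (5,10):dx=+2,dy=-4->D; (6,7):dx=-2,dy=+5->D
  (6,8):dx=+4,dy=+13->C; (6,9):dx=-1,dy=+9->D; (6,10):dx=+3,dy=+12->C; (7,8):dx=+6,dy=+8->C
  (7,9):dx=+1,dy=+4->C; (7,10):dx=+5,dy=+7->C; (8,9):dx=-5,dy=-4->C; (8,10):dx=-1,dy=-1->C
  (9,10):dx=+4,dy=+3->C
Step 2: C = 27, D = 18, total pairs = 45.
Step 3: tau = (C - D)/(n(n-1)/2) = (27 - 18)/45 = 0.200000.
Step 4: Exact two-sided p-value (enumerate n! = 3628800 permutations of y under H0): p = 0.484313.
Step 5: alpha = 0.1. fail to reject H0.

tau_b = 0.2000 (C=27, D=18), p = 0.484313, fail to reject H0.


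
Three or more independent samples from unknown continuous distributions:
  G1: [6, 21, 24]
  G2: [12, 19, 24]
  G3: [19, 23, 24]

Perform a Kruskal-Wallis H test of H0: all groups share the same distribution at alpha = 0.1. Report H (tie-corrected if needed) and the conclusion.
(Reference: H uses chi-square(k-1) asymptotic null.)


Step 1: Combine all N = 9 observations and assign midranks.
sorted (value, group, rank): (6,G1,1), (12,G2,2), (19,G2,3.5), (19,G3,3.5), (21,G1,5), (23,G3,6), (24,G1,8), (24,G2,8), (24,G3,8)
Step 2: Sum ranks within each group.
R_1 = 14 (n_1 = 3)
R_2 = 13.5 (n_2 = 3)
R_3 = 17.5 (n_3 = 3)
Step 3: H = 12/(N(N+1)) * sum(R_i^2/n_i) - 3(N+1)
     = 12/(9*10) * (14^2/3 + 13.5^2/3 + 17.5^2/3) - 3*10
     = 0.133333 * 228.167 - 30
     = 0.422222.
Step 4: Ties present; correction factor C = 1 - 30/(9^3 - 9) = 0.958333. Corrected H = 0.422222 / 0.958333 = 0.440580.
Step 5: Under H0, H ~ chi^2(2); p-value = 0.802286.
Step 6: alpha = 0.1. fail to reject H0.

H = 0.4406, df = 2, p = 0.802286, fail to reject H0.
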